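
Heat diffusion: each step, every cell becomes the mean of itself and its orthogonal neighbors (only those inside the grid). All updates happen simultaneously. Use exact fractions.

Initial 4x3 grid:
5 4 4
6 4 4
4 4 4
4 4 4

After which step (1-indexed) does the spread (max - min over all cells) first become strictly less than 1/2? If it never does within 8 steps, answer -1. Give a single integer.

Step 1: max=5, min=4, spread=1
Step 2: max=14/3, min=4, spread=2/3
Step 3: max=1649/360, min=4, spread=209/360
Step 4: max=193271/43200, min=3647/900, spread=3643/8640
  -> spread < 1/2 first at step 4
Step 5: max=11465419/2592000, min=440551/108000, spread=178439/518400
Step 6: max=680648981/155520000, min=2961841/720000, spread=1635653/6220800
Step 7: max=40569376279/9331200000, min=804155023/194400000, spread=78797407/373248000
Step 8: max=2420592951461/559872000000, min=24248376941/5832000000, spread=741990121/4478976000

Answer: 4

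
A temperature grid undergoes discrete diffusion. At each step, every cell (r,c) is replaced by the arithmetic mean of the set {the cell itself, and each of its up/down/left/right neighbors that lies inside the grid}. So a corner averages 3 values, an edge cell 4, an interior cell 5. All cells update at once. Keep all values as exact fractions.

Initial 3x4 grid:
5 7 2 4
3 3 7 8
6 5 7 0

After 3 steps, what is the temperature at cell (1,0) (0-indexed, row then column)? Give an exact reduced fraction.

Answer: 67613/14400

Derivation:
Step 1: cell (1,0) = 17/4
Step 2: cell (1,0) = 227/48
Step 3: cell (1,0) = 67613/14400
Full grid after step 3:
  337/72 11383/2400 34969/7200 1313/270
  67613/14400 14561/3000 1852/375 70463/14400
  2069/432 4403/900 1983/400 397/80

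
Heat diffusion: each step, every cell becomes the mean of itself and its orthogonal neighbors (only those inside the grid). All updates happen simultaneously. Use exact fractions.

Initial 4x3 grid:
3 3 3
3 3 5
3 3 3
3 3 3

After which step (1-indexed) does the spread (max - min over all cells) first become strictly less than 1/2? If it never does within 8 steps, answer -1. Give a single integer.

Answer: 3

Derivation:
Step 1: max=11/3, min=3, spread=2/3
Step 2: max=211/60, min=3, spread=31/60
Step 3: max=1831/540, min=3, spread=211/540
  -> spread < 1/2 first at step 3
Step 4: max=178897/54000, min=2747/900, spread=14077/54000
Step 5: max=1598407/486000, min=165683/54000, spread=5363/24300
Step 6: max=47480809/14580000, min=92869/30000, spread=93859/583200
Step 7: max=2834674481/874800000, min=151136467/48600000, spread=4568723/34992000
Step 8: max=169244435629/52488000000, min=4555618889/1458000000, spread=8387449/83980800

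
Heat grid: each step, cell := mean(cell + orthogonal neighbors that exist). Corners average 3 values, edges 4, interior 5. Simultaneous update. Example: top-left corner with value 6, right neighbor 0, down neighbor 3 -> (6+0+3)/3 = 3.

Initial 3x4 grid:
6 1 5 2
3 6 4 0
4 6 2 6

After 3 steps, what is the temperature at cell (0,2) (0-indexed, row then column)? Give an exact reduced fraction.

Answer: 12037/3600

Derivation:
Step 1: cell (0,2) = 3
Step 2: cell (0,2) = 397/120
Step 3: cell (0,2) = 12037/3600
Full grid after step 3:
  1729/432 13897/3600 12037/3600 3217/1080
  61403/14400 23947/6000 3547/1000 3779/1200
  1867/432 3793/900 6781/1800 1801/540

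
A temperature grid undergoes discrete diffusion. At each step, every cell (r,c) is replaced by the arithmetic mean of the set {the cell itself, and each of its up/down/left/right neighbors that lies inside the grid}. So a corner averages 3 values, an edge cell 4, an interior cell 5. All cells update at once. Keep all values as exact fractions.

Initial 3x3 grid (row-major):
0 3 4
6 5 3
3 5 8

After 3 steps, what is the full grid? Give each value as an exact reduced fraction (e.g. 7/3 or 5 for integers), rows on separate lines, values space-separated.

After step 1:
  3 3 10/3
  7/2 22/5 5
  14/3 21/4 16/3
After step 2:
  19/6 103/30 34/9
  467/120 423/100 271/60
  161/36 393/80 187/36
After step 3:
  1259/360 13147/3600 2111/540
  28369/7200 25181/6000 15947/3600
  9559/2160 22571/4800 10529/2160

Answer: 1259/360 13147/3600 2111/540
28369/7200 25181/6000 15947/3600
9559/2160 22571/4800 10529/2160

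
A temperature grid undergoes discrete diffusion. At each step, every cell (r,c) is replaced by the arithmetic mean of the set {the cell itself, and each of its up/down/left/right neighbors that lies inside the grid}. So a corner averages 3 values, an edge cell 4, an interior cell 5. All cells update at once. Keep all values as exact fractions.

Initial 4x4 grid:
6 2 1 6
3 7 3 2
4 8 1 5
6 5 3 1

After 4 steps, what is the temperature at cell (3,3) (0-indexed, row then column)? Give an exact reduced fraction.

Step 1: cell (3,3) = 3
Step 2: cell (3,3) = 31/12
Step 3: cell (3,3) = 463/144
Step 4: cell (3,3) = 70601/21600
Full grid after step 4:
  273259/64800 428357/108000 42197/12000 72173/21600
  970879/216000 741037/180000 73513/20000 235217/72000
  339181/72000 2111/480 219311/60000 241001/72000
  34759/7200 52411/12000 136153/36000 70601/21600

Answer: 70601/21600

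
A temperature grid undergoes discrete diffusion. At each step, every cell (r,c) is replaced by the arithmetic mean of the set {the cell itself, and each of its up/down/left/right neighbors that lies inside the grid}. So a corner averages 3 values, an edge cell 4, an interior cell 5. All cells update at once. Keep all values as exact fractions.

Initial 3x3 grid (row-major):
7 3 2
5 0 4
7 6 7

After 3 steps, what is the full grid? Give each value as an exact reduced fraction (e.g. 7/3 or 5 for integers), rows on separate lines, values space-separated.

After step 1:
  5 3 3
  19/4 18/5 13/4
  6 5 17/3
After step 2:
  17/4 73/20 37/12
  387/80 98/25 931/240
  21/4 76/15 167/36
After step 3:
  1019/240 4471/1200 283/80
  7303/1600 3203/750 55877/14400
  3637/720 4247/900 9781/2160

Answer: 1019/240 4471/1200 283/80
7303/1600 3203/750 55877/14400
3637/720 4247/900 9781/2160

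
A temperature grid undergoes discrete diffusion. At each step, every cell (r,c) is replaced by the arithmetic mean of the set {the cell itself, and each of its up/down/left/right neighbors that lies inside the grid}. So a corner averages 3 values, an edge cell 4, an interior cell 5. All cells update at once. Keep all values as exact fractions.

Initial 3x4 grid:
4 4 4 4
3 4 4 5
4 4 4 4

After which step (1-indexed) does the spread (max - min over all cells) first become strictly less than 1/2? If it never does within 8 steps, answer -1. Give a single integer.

Answer: 3

Derivation:
Step 1: max=13/3, min=11/3, spread=2/3
Step 2: max=1027/240, min=893/240, spread=67/120
Step 3: max=9077/2160, min=8203/2160, spread=437/1080
  -> spread < 1/2 first at step 3
Step 4: max=721151/172800, min=661249/172800, spread=29951/86400
Step 5: max=6427561/1555200, min=6014039/1555200, spread=206761/777600
Step 6: max=512094763/124416000, min=483233237/124416000, spread=14430763/62208000
Step 7: max=6111822109/1492992000, min=5832113891/1492992000, spread=139854109/746496000
Step 8: max=365432623559/89579520000, min=351203536441/89579520000, spread=7114543559/44789760000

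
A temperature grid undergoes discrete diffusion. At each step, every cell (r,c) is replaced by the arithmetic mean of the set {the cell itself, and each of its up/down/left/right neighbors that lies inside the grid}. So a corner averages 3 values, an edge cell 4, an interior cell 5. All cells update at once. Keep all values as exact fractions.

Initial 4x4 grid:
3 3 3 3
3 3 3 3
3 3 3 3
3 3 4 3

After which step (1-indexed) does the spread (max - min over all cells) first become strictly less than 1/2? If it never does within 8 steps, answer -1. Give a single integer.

Answer: 1

Derivation:
Step 1: max=10/3, min=3, spread=1/3
  -> spread < 1/2 first at step 1
Step 2: max=391/120, min=3, spread=31/120
Step 3: max=3451/1080, min=3, spread=211/1080
Step 4: max=340843/108000, min=3, spread=16843/108000
Step 5: max=3054643/972000, min=27079/9000, spread=130111/972000
Step 6: max=91122367/29160000, min=1627159/540000, spread=3255781/29160000
Step 7: max=2724753691/874800000, min=1631107/540000, spread=82360351/874800000
Step 8: max=81483316891/26244000000, min=294106441/97200000, spread=2074577821/26244000000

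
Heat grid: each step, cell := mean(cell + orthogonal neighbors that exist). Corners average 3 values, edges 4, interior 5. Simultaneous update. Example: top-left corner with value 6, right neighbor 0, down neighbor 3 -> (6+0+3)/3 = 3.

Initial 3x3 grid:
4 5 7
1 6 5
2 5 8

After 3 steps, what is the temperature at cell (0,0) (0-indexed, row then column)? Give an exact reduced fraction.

Answer: 8759/2160

Derivation:
Step 1: cell (0,0) = 10/3
Step 2: cell (0,0) = 145/36
Step 3: cell (0,0) = 8759/2160
Full grid after step 3:
  8759/2160 11773/2400 1463/270
  6457/1600 14003/3000 40369/7200
  4217/1080 69113/14400 1291/240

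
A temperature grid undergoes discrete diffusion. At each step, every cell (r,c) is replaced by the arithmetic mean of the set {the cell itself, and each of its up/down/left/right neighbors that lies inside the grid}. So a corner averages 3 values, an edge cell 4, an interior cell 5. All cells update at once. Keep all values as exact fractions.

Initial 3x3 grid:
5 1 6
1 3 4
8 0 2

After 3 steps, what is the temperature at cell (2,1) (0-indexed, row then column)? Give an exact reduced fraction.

Step 1: cell (2,1) = 13/4
Step 2: cell (2,1) = 201/80
Step 3: cell (2,1) = 4949/1600
Full grid after step 3:
  413/135 16097/4800 3389/1080
  47341/14400 1441/500 46391/14400
  1063/360 4949/1600 499/180

Answer: 4949/1600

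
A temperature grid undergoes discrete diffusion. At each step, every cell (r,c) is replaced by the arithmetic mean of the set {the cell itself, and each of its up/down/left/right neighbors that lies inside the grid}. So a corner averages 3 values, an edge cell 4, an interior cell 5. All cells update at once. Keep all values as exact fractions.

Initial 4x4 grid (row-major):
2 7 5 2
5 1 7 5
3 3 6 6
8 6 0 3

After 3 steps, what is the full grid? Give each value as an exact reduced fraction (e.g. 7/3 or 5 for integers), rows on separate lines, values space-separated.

Answer: 4493/1080 15011/3600 5573/1200 139/30
7243/1800 13121/3000 89/20 1861/400
7957/1800 2551/600 543/125 1039/240
4859/1080 15719/3600 989/240 727/180

Derivation:
After step 1:
  14/3 15/4 21/4 4
  11/4 23/5 24/5 5
  19/4 19/5 22/5 5
  17/3 17/4 15/4 3
After step 2:
  67/18 137/30 89/20 19/4
  503/120 197/50 481/100 47/10
  509/120 109/25 87/20 87/20
  44/9 131/30 77/20 47/12
After step 3:
  4493/1080 15011/3600 5573/1200 139/30
  7243/1800 13121/3000 89/20 1861/400
  7957/1800 2551/600 543/125 1039/240
  4859/1080 15719/3600 989/240 727/180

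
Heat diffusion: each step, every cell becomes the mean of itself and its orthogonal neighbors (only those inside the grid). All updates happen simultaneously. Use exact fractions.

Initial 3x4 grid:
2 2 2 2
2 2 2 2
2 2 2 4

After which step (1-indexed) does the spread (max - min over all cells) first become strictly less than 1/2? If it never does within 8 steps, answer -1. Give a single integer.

Step 1: max=8/3, min=2, spread=2/3
Step 2: max=23/9, min=2, spread=5/9
Step 3: max=257/108, min=2, spread=41/108
  -> spread < 1/2 first at step 3
Step 4: max=30137/12960, min=2, spread=4217/12960
Step 5: max=1764349/777600, min=7279/3600, spread=38417/155520
Step 6: max=104512211/46656000, min=146597/72000, spread=1903471/9331200
Step 7: max=6199709089/2799360000, min=4435759/2160000, spread=18038617/111974400
Step 8: max=369191382851/167961600000, min=401726759/194400000, spread=883978523/6718464000

Answer: 3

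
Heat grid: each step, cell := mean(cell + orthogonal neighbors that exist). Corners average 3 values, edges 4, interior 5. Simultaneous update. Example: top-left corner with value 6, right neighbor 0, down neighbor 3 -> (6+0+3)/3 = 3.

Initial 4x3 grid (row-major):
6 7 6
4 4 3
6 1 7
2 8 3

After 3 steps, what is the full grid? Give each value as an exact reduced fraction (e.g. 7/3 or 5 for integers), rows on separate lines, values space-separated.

After step 1:
  17/3 23/4 16/3
  5 19/5 5
  13/4 26/5 7/2
  16/3 7/2 6
After step 2:
  197/36 411/80 193/36
  1063/240 99/20 529/120
  1127/240 77/20 197/40
  145/36 601/120 13/3
After step 3:
  2707/540 5021/960 10733/2160
  7037/1440 911/200 221/45
  6121/1440 5623/1200 1051/240
  9887/2160 6199/1440 214/45

Answer: 2707/540 5021/960 10733/2160
7037/1440 911/200 221/45
6121/1440 5623/1200 1051/240
9887/2160 6199/1440 214/45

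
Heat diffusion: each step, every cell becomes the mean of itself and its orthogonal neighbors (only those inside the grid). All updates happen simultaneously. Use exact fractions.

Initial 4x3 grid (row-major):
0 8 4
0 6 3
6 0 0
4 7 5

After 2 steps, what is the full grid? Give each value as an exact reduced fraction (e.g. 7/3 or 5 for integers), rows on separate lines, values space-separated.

Answer: 61/18 467/120 17/4
347/120 359/100 273/80
449/120 157/50 261/80
73/18 131/30 10/3

Derivation:
After step 1:
  8/3 9/2 5
  3 17/5 13/4
  5/2 19/5 2
  17/3 4 4
After step 2:
  61/18 467/120 17/4
  347/120 359/100 273/80
  449/120 157/50 261/80
  73/18 131/30 10/3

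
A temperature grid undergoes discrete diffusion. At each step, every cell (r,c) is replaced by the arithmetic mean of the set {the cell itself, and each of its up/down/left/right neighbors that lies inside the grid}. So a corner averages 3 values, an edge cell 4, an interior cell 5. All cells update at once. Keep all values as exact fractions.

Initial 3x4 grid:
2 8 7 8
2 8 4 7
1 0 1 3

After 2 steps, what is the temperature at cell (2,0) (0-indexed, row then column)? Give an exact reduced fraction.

Answer: 9/4

Derivation:
Step 1: cell (2,0) = 1
Step 2: cell (2,0) = 9/4
Full grid after step 2:
  9/2 107/20 193/30 235/36
  253/80 109/25 481/100 219/40
  9/4 99/40 407/120 67/18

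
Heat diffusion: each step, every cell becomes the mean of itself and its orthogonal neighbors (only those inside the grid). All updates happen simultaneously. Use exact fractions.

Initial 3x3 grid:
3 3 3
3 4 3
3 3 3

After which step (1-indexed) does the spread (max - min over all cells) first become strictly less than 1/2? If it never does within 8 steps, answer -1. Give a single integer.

Step 1: max=13/4, min=3, spread=1/4
  -> spread < 1/2 first at step 1
Step 2: max=81/25, min=249/80, spread=51/400
Step 3: max=15223/4800, min=1127/360, spread=589/14400
Step 4: max=94943/30000, min=905081/288000, spread=31859/1440000
Step 5: max=54531607/17280000, min=5664721/1800000, spread=751427/86400000
Step 6: max=340634687/108000000, min=3265463129/1036800000, spread=23149331/5184000000
Step 7: max=196106654263/62208000000, min=20414931889/6480000000, spread=616540643/311040000000
Step 8: max=1225512453983/388800000000, min=11761372008761/3732480000000, spread=17737747379/18662400000000

Answer: 1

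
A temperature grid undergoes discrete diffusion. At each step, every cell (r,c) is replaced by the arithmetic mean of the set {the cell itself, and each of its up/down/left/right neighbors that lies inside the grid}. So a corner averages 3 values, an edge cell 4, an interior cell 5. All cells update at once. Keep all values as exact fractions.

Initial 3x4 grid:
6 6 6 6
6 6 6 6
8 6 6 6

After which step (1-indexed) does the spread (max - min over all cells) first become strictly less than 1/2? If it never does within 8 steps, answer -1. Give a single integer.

Step 1: max=20/3, min=6, spread=2/3
Step 2: max=59/9, min=6, spread=5/9
Step 3: max=689/108, min=6, spread=41/108
  -> spread < 1/2 first at step 3
Step 4: max=81977/12960, min=6, spread=4217/12960
Step 5: max=4874749/777600, min=21679/3600, spread=38417/155520
Step 6: max=291136211/46656000, min=434597/72000, spread=1903471/9331200
Step 7: max=17397149089/2799360000, min=13075759/2160000, spread=18038617/111974400
Step 8: max=1041037782851/167961600000, min=1179326759/194400000, spread=883978523/6718464000

Answer: 3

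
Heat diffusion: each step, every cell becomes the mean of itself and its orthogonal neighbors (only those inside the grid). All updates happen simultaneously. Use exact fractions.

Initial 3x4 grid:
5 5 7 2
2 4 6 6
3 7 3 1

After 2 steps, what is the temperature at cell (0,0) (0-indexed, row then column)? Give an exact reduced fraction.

Step 1: cell (0,0) = 4
Step 2: cell (0,0) = 17/4
Full grid after step 2:
  17/4 381/80 409/80 55/12
  163/40 23/5 23/5 1037/240
  47/12 173/40 511/120 34/9

Answer: 17/4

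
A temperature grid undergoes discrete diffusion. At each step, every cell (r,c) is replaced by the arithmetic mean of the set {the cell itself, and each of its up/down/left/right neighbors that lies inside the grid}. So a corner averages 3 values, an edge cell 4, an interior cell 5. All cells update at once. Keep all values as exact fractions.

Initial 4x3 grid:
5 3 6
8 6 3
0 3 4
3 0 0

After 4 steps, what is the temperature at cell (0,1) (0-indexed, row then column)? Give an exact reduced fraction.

Answer: 121303/27000

Derivation:
Step 1: cell (0,1) = 5
Step 2: cell (0,1) = 71/15
Step 3: cell (0,1) = 1051/225
Step 4: cell (0,1) = 121303/27000
Full grid after step 4:
  295037/64800 121303/27000 31243/7200
  875039/216000 89299/22500 91921/24000
  224113/72000 543467/180000 636089/216000
  13291/5400 1000273/432000 75721/32400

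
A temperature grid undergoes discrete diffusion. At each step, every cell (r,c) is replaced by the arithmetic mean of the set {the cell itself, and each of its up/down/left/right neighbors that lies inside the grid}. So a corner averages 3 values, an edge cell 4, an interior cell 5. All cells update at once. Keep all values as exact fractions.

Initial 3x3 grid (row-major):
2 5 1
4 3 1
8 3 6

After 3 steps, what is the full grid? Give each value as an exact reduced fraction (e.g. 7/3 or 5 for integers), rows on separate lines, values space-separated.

Answer: 1903/540 15293/4800 3061/1080
57329/14400 21173/6000 46079/14400
1033/240 14551/3600 7727/2160

Derivation:
After step 1:
  11/3 11/4 7/3
  17/4 16/5 11/4
  5 5 10/3
After step 2:
  32/9 239/80 47/18
  967/240 359/100 697/240
  19/4 62/15 133/36
After step 3:
  1903/540 15293/4800 3061/1080
  57329/14400 21173/6000 46079/14400
  1033/240 14551/3600 7727/2160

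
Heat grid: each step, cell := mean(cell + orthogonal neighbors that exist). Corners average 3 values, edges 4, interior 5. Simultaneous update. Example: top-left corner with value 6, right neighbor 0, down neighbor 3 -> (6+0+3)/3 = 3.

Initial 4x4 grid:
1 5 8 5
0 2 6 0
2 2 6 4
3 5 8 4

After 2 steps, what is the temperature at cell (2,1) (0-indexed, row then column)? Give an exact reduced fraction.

Step 1: cell (2,1) = 17/5
Step 2: cell (2,1) = 357/100
Full grid after step 2:
  29/12 15/4 281/60 169/36
  2 321/100 447/100 959/240
  73/30 357/100 89/20 1067/240
  115/36 1019/240 1247/240 175/36

Answer: 357/100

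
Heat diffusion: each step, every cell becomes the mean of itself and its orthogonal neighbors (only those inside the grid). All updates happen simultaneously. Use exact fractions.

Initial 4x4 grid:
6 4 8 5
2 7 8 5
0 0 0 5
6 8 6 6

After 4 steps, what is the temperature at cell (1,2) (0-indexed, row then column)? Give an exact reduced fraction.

Step 1: cell (1,2) = 28/5
Step 2: cell (1,2) = 128/25
Step 3: cell (1,2) = 10129/2000
Step 4: cell (1,2) = 298591/60000
Full grid after step 4:
  97681/21600 10979/2250 8077/1500 40039/7200
  295763/72000 271427/60000 298591/60000 377911/72000
  838537/216000 746659/180000 166187/36000 210929/43200
  50381/12960 451841/108000 19649/4320 308749/64800

Answer: 298591/60000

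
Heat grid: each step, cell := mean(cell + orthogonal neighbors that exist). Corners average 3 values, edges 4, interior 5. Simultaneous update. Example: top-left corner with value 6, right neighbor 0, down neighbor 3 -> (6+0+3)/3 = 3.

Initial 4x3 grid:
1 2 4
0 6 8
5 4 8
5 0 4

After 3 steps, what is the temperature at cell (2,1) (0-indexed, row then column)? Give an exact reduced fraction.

Answer: 25463/6000

Derivation:
Step 1: cell (2,1) = 23/5
Step 2: cell (2,1) = 427/100
Step 3: cell (2,1) = 25463/6000
Full grid after step 3:
  409/144 52997/14400 1919/432
  1317/400 23923/6000 8839/1800
  12703/3600 25463/6000 361/75
  7751/2160 57037/14400 1079/240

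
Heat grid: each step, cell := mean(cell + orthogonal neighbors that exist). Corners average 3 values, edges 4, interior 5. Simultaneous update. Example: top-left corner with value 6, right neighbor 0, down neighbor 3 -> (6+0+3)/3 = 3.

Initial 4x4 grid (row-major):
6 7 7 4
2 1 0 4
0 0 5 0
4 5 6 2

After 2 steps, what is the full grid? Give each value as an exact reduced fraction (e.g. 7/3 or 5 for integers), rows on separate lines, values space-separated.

Answer: 25/6 67/16 363/80 23/6
43/16 151/50 141/50 263/80
179/80 233/100 301/100 577/240
11/4 269/80 787/240 119/36

Derivation:
After step 1:
  5 21/4 9/2 5
  9/4 2 17/5 2
  3/2 11/5 11/5 11/4
  3 15/4 9/2 8/3
After step 2:
  25/6 67/16 363/80 23/6
  43/16 151/50 141/50 263/80
  179/80 233/100 301/100 577/240
  11/4 269/80 787/240 119/36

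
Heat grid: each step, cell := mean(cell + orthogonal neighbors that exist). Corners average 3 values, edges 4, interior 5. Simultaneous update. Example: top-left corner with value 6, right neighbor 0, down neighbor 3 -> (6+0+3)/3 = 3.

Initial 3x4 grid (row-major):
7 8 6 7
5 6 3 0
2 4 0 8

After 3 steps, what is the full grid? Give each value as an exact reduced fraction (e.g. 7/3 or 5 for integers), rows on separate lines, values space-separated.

Answer: 12547/2160 39427/7200 37097/7200 1957/432
1111/225 14563/3000 2083/500 10019/2400
9307/2160 27877/7200 27247/7200 1493/432

Derivation:
After step 1:
  20/3 27/4 6 13/3
  5 26/5 3 9/2
  11/3 3 15/4 8/3
After step 2:
  221/36 1477/240 241/48 89/18
  77/15 459/100 449/100 29/8
  35/9 937/240 149/48 131/36
After step 3:
  12547/2160 39427/7200 37097/7200 1957/432
  1111/225 14563/3000 2083/500 10019/2400
  9307/2160 27877/7200 27247/7200 1493/432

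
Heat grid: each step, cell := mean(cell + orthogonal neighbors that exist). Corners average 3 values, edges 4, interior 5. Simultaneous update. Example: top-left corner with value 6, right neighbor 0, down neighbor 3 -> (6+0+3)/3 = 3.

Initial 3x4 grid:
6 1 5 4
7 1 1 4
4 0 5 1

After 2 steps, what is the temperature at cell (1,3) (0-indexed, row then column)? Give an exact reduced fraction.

Step 1: cell (1,3) = 5/2
Step 2: cell (1,3) = 401/120
Full grid after step 2:
  149/36 19/6 203/60 115/36
  89/24 309/100 61/25 401/120
  32/9 119/48 647/240 91/36

Answer: 401/120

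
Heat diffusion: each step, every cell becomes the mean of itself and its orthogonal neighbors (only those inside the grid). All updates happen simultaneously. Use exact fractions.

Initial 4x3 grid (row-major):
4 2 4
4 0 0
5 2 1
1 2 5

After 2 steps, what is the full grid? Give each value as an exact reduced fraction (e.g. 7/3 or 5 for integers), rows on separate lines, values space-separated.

After step 1:
  10/3 5/2 2
  13/4 8/5 5/4
  3 2 2
  8/3 5/2 8/3
After step 2:
  109/36 283/120 23/12
  671/240 53/25 137/80
  131/48 111/50 95/48
  49/18 59/24 43/18

Answer: 109/36 283/120 23/12
671/240 53/25 137/80
131/48 111/50 95/48
49/18 59/24 43/18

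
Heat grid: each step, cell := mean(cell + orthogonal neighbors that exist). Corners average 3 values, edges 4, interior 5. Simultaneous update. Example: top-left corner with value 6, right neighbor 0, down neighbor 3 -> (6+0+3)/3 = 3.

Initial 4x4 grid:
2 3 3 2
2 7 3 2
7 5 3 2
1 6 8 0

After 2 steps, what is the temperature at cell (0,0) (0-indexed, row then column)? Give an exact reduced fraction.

Answer: 127/36

Derivation:
Step 1: cell (0,0) = 7/3
Step 2: cell (0,0) = 127/36
Full grid after step 2:
  127/36 77/24 373/120 22/9
  175/48 429/100 84/25 149/60
  1111/240 451/100 97/25 173/60
  161/36 1171/240 1007/240 28/9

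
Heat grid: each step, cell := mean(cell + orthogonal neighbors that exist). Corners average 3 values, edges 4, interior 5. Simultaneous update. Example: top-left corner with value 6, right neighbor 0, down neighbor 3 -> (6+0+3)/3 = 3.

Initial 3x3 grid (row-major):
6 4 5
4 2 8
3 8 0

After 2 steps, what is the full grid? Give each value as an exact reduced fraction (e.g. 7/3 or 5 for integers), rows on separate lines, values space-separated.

Answer: 38/9 1187/240 41/9
1117/240 101/25 399/80
4 1127/240 37/9

Derivation:
After step 1:
  14/3 17/4 17/3
  15/4 26/5 15/4
  5 13/4 16/3
After step 2:
  38/9 1187/240 41/9
  1117/240 101/25 399/80
  4 1127/240 37/9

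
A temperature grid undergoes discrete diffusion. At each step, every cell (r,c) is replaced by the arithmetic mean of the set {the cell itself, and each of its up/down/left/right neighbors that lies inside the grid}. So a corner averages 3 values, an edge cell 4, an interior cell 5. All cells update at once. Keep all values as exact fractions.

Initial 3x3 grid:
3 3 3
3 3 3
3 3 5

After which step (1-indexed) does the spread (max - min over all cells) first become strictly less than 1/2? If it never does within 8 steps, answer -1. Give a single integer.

Answer: 3

Derivation:
Step 1: max=11/3, min=3, spread=2/3
Step 2: max=32/9, min=3, spread=5/9
Step 3: max=365/108, min=3, spread=41/108
  -> spread < 1/2 first at step 3
Step 4: max=21571/6480, min=551/180, spread=347/1296
Step 5: max=1273337/388800, min=5557/1800, spread=2921/15552
Step 6: max=75812539/23328000, min=673483/216000, spread=24611/186624
Step 7: max=4517762033/1399680000, min=15236741/4860000, spread=207329/2239488
Step 8: max=269972352451/83980800000, min=816401599/259200000, spread=1746635/26873856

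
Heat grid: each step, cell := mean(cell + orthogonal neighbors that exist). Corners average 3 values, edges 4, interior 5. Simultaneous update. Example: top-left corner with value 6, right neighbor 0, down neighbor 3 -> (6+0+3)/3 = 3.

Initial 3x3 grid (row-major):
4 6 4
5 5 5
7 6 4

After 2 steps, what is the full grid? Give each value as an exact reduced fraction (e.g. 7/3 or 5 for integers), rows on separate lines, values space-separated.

Answer: 5 403/80 19/4
433/80 127/25 199/40
67/12 219/40 5

Derivation:
After step 1:
  5 19/4 5
  21/4 27/5 9/2
  6 11/2 5
After step 2:
  5 403/80 19/4
  433/80 127/25 199/40
  67/12 219/40 5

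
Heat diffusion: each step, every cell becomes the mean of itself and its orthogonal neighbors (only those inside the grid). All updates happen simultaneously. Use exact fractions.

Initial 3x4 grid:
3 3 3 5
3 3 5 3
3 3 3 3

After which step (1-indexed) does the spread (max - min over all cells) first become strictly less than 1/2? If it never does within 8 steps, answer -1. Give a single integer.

Step 1: max=4, min=3, spread=1
Step 2: max=35/9, min=3, spread=8/9
Step 3: max=13109/3600, min=613/200, spread=83/144
Step 4: max=117569/32400, min=11191/3600, spread=337/648
Step 5: max=6892021/1944000, min=759551/240000, spread=7396579/19440000
  -> spread < 1/2 first at step 5
Step 6: max=410222039/116640000, min=20663273/6480000, spread=61253/186624
Step 7: max=24344741401/6998400000, min=1252678057/388800000, spread=14372291/55987200
Step 8: max=1451446572059/419904000000, min=75619492163/23328000000, spread=144473141/671846400

Answer: 5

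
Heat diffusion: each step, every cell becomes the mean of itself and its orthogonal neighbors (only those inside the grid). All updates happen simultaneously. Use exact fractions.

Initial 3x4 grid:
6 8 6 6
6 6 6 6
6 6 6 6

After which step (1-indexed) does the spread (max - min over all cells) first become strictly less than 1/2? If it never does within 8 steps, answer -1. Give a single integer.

Answer: 3

Derivation:
Step 1: max=20/3, min=6, spread=2/3
Step 2: max=391/60, min=6, spread=31/60
Step 3: max=3451/540, min=6, spread=211/540
  -> spread < 1/2 first at step 3
Step 4: max=340897/54000, min=5447/900, spread=14077/54000
Step 5: max=3056407/486000, min=327683/54000, spread=5363/24300
Step 6: max=91220809/14580000, min=182869/30000, spread=93859/583200
Step 7: max=5459074481/874800000, min=296936467/48600000, spread=4568723/34992000
Step 8: max=326708435629/52488000000, min=8929618889/1458000000, spread=8387449/83980800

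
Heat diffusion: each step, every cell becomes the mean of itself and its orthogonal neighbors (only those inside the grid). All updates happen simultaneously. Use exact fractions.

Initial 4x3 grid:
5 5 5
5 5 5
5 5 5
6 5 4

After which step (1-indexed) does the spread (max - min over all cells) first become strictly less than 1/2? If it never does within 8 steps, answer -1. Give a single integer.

Answer: 2

Derivation:
Step 1: max=16/3, min=14/3, spread=2/3
Step 2: max=187/36, min=173/36, spread=7/18
  -> spread < 1/2 first at step 2
Step 3: max=2209/432, min=2111/432, spread=49/216
Step 4: max=13145/2592, min=12775/2592, spread=185/1296
Step 5: max=78475/15552, min=77045/15552, spread=715/7776
Step 6: max=156491/31104, min=154549/31104, spread=971/15552
Step 7: max=234295/46656, min=232265/46656, spread=1015/23328
Step 8: max=11231665/2239488, min=11163215/2239488, spread=34225/1119744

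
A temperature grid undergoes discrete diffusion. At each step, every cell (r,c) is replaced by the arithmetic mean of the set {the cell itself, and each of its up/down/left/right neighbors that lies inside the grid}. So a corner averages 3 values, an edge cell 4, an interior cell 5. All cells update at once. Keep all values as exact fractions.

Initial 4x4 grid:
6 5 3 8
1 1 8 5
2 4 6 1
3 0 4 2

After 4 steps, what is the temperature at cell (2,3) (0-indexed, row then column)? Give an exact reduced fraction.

Step 1: cell (2,3) = 7/2
Step 2: cell (2,3) = 239/60
Step 3: cell (2,3) = 13789/3600
Step 4: cell (2,3) = 426499/108000
Full grid after step 4:
  15563/4320 3961/960 994673/216000 64153/12960
  4813/1440 220153/60000 782099/180000 487579/108000
  304439/108000 584719/180000 650231/180000 426499/108000
  34349/12960 609613/216000 703973/216000 221753/64800

Answer: 426499/108000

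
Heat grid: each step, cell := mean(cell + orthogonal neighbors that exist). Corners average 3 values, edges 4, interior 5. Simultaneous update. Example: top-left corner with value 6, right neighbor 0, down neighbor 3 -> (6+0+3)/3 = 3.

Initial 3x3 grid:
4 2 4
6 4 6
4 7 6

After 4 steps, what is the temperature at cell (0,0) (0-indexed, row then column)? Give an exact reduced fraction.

Step 1: cell (0,0) = 4
Step 2: cell (0,0) = 4
Step 3: cell (0,0) = 155/36
Step 4: cell (0,0) = 4747/1080
Full grid after step 4:
  4747/1080 128461/28800 19513/4320
  409483/86400 114239/24000 211129/43200
  129853/25920 296897/57600 133643/25920

Answer: 4747/1080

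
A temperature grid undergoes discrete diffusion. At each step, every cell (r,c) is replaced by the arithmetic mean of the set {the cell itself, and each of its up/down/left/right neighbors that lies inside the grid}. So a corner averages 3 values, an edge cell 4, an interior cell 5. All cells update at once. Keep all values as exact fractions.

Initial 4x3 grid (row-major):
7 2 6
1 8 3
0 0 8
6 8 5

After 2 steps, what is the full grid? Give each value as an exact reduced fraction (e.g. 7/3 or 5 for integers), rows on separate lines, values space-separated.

After step 1:
  10/3 23/4 11/3
  4 14/5 25/4
  7/4 24/5 4
  14/3 19/4 7
After step 2:
  157/36 311/80 47/9
  713/240 118/25 1003/240
  913/240 181/50 441/80
  67/18 1273/240 21/4

Answer: 157/36 311/80 47/9
713/240 118/25 1003/240
913/240 181/50 441/80
67/18 1273/240 21/4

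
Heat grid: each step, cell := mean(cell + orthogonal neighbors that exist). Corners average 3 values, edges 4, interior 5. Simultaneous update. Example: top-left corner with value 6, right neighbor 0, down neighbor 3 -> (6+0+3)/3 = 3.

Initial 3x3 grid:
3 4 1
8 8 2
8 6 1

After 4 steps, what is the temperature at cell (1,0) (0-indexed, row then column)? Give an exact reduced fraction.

Answer: 4733489/864000

Derivation:
Step 1: cell (1,0) = 27/4
Step 2: cell (1,0) = 1481/240
Step 3: cell (1,0) = 82987/14400
Step 4: cell (1,0) = 4733489/864000
Full grid after step 4:
  221539/43200 15269/3375 128473/32400
  4733489/864000 869659/180000 898091/216000
  368771/64800 4416989/864000 64313/14400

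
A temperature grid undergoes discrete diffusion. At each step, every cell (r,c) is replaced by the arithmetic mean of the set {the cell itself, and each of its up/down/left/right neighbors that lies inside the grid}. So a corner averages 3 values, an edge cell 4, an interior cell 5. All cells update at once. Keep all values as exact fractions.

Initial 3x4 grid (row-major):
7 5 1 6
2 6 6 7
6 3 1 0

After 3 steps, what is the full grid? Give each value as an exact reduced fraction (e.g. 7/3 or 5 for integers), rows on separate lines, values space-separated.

After step 1:
  14/3 19/4 9/2 14/3
  21/4 22/5 21/5 19/4
  11/3 4 5/2 8/3
After step 2:
  44/9 1099/240 1087/240 167/36
  1079/240 113/25 407/100 977/240
  155/36 437/120 401/120 119/36
After step 3:
  5027/1080 33331/7200 32071/7200 2383/540
  65557/14400 1598/375 12319/3000 57907/14400
  8959/2160 3557/900 12923/3600 7717/2160

Answer: 5027/1080 33331/7200 32071/7200 2383/540
65557/14400 1598/375 12319/3000 57907/14400
8959/2160 3557/900 12923/3600 7717/2160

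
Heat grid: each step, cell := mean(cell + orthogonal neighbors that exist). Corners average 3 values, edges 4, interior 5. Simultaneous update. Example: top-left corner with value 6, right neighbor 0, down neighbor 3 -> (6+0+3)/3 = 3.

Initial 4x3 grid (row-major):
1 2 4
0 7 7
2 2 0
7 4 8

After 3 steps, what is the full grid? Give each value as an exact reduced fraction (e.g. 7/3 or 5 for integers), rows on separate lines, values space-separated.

Answer: 1897/720 23351/7200 8201/2160
6817/2400 10159/3000 28151/7200
24281/7200 22103/6000 9827/2400
821/216 59497/14400 151/36

Derivation:
After step 1:
  1 7/2 13/3
  5/2 18/5 9/2
  11/4 3 17/4
  13/3 21/4 4
After step 2:
  7/3 373/120 37/9
  197/80 171/50 1001/240
  151/48 377/100 63/16
  37/9 199/48 9/2
After step 3:
  1897/720 23351/7200 8201/2160
  6817/2400 10159/3000 28151/7200
  24281/7200 22103/6000 9827/2400
  821/216 59497/14400 151/36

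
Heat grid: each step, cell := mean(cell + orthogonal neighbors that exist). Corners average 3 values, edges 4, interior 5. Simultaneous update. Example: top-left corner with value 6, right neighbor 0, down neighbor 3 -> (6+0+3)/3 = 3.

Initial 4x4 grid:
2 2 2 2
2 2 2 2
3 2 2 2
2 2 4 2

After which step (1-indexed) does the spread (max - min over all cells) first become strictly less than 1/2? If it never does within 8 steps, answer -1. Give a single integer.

Answer: 3

Derivation:
Step 1: max=8/3, min=2, spread=2/3
Step 2: max=151/60, min=2, spread=31/60
Step 3: max=1291/540, min=2, spread=211/540
  -> spread < 1/2 first at step 3
Step 4: max=127189/54000, min=3053/1500, spread=17281/54000
Step 5: max=3752903/1620000, min=55501/27000, spread=422843/1620000
Step 6: max=111534241/48600000, min=70153/33750, spread=10513921/48600000
Step 7: max=3319954739/1458000000, min=10188787/4860000, spread=263318639/1458000000
Step 8: max=98941658591/43740000000, min=854879461/405000000, spread=6614676803/43740000000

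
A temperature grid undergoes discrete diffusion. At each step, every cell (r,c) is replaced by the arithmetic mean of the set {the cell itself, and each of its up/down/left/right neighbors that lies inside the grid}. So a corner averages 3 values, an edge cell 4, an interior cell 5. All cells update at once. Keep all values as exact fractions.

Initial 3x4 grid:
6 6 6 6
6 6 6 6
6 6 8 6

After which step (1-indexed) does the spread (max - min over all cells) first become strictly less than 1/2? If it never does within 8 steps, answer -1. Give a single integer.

Step 1: max=20/3, min=6, spread=2/3
Step 2: max=391/60, min=6, spread=31/60
Step 3: max=3451/540, min=6, spread=211/540
  -> spread < 1/2 first at step 3
Step 4: max=340897/54000, min=5447/900, spread=14077/54000
Step 5: max=3056407/486000, min=327683/54000, spread=5363/24300
Step 6: max=91220809/14580000, min=182869/30000, spread=93859/583200
Step 7: max=5459074481/874800000, min=296936467/48600000, spread=4568723/34992000
Step 8: max=326708435629/52488000000, min=8929618889/1458000000, spread=8387449/83980800

Answer: 3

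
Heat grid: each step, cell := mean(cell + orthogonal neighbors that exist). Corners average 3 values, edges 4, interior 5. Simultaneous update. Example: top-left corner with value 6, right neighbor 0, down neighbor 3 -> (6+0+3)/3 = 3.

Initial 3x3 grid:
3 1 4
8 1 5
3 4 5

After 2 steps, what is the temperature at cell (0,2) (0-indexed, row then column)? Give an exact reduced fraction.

Step 1: cell (0,2) = 10/3
Step 2: cell (0,2) = 28/9
Full grid after step 2:
  10/3 803/240 28/9
  331/80 84/25 311/80
  4 1003/240 35/9

Answer: 28/9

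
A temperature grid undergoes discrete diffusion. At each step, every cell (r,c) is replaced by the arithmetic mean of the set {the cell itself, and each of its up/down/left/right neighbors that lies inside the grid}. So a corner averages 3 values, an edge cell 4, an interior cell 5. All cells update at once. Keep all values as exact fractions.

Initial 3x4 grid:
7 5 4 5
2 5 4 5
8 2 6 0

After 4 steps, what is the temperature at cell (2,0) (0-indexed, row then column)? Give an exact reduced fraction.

Step 1: cell (2,0) = 4
Step 2: cell (2,0) = 59/12
Step 3: cell (2,0) = 3197/720
Step 4: cell (2,0) = 16523/3600
Full grid after step 4:
  155207/32400 983503/216000 969823/216000 136727/32400
  1977821/432000 823489/180000 749939/180000 1792411/432000
  16523/3600 102667/24000 897823/216000 126077/32400

Answer: 16523/3600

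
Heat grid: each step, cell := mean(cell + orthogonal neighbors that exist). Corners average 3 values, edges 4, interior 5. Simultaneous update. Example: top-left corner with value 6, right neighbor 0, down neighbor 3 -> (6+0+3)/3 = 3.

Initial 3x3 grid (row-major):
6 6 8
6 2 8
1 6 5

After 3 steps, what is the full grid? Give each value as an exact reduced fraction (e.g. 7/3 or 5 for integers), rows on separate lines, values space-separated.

Answer: 1289/240 39971/7200 13361/2160
67267/14400 5409/1000 80867/14400
9881/2160 33871/7200 11801/2160

Derivation:
After step 1:
  6 11/2 22/3
  15/4 28/5 23/4
  13/3 7/2 19/3
After step 2:
  61/12 733/120 223/36
  1181/240 241/50 1501/240
  139/36 593/120 187/36
After step 3:
  1289/240 39971/7200 13361/2160
  67267/14400 5409/1000 80867/14400
  9881/2160 33871/7200 11801/2160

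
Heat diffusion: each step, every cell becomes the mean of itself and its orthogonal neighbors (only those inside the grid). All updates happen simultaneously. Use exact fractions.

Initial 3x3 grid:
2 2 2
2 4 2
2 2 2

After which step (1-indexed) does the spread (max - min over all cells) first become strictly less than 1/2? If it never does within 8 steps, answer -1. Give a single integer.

Answer: 2

Derivation:
Step 1: max=5/2, min=2, spread=1/2
Step 2: max=62/25, min=89/40, spread=51/200
  -> spread < 1/2 first at step 2
Step 3: max=5623/2400, min=407/180, spread=589/7200
Step 4: max=34943/15000, min=329081/144000, spread=31859/720000
Step 5: max=19971607/8640000, min=2064721/900000, spread=751427/43200000
Step 6: max=124634687/54000000, min=1191863129/518400000, spread=23149331/2592000000
Step 7: max=71690654263/31104000000, min=7454931889/3240000000, spread=616540643/155520000000
Step 8: max=447912453983/194400000000, min=4296412008761/1866240000000, spread=17737747379/9331200000000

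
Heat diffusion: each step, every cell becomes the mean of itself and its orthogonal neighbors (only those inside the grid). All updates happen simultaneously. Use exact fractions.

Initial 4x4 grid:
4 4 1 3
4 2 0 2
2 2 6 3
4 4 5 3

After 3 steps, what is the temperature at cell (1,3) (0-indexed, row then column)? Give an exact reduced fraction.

Answer: 2963/1200

Derivation:
Step 1: cell (1,3) = 2
Step 2: cell (1,3) = 97/40
Step 3: cell (1,3) = 2963/1200
Full grid after step 3:
  731/240 2197/800 1877/800 533/240
  1829/600 5627/2000 5221/2000 2963/1200
  5717/1800 19163/6000 18793/6000 11453/3600
  7337/2160 25103/7200 26431/7200 7747/2160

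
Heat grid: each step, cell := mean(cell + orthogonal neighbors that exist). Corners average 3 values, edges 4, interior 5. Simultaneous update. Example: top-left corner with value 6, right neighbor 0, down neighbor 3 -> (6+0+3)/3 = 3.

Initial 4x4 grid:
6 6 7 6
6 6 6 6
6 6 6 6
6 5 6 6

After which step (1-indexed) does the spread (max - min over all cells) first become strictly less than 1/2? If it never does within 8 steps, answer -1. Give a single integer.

Answer: 3

Derivation:
Step 1: max=19/3, min=17/3, spread=2/3
Step 2: max=751/120, min=689/120, spread=31/60
Step 3: max=6691/1080, min=6269/1080, spread=211/540
  -> spread < 1/2 first at step 3
Step 4: max=199441/32400, min=189359/32400, spread=5041/16200
Step 5: max=5962111/972000, min=5701889/972000, spread=130111/486000
Step 6: max=178215781/29160000, min=171704219/29160000, spread=3255781/14580000
Step 7: max=5331160351/874800000, min=5166439649/874800000, spread=82360351/437400000
Step 8: max=159538577821/26244000000, min=155389422179/26244000000, spread=2074577821/13122000000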